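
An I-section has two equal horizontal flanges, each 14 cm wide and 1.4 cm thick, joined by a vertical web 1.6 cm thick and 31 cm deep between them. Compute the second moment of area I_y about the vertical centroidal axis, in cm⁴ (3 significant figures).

Split into non-overlapping primitives; take the origin at the lower-left of the bounding box.
Bottom flange: 14 × 1.4, A = 19.6 cm², x = 7 cm, Ī = 320.13 cm⁴.
Web: 1.6 × 31, A = 49.6 cm², x = 7 cm, Ī = 10.581 cm⁴.
Top flange: 14 × 1.4, A = 19.6 cm², x = 7 cm, Ī = 320.13 cm⁴.
By symmetry the centroid is at mid-width, x̄ = 7 cm.
All pieces are centred on the vertical centroidal axis, so I = ΣĪ = 650.85 cm⁴.

I_y ≈ 651 cm⁴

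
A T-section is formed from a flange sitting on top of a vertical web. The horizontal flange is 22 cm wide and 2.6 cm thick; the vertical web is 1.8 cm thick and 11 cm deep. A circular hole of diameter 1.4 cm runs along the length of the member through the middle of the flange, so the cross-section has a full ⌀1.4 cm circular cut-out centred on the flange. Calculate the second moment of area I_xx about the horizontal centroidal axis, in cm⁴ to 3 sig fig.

Break the section into simple shapes (no overlaps), measuring from the bottom-left corner of the bounding box.
Flange: 22 × 2.6, A = 57.2 cm², y = 12.3 cm, Ī = 32.223 cm⁴.
Web: 1.8 × 11, A = 19.8 cm², y = 5.5 cm, Ī = 199.65 cm⁴.
Hole (subtracted): ⌀1.4, A = 1.5394 cm², y = 12.3 cm, Ī = 0.18857 cm⁴.
Centroid: ȳ = ΣA·y / ΣA = 10.516 cm.
Transfer each piece to the horizontal centroidal axis using Ī + A·d² with d = y − 10.516:
  flange: d = 1.7842 cm → contributes +214.32 cm⁴
  web: d = -5.0158 cm → contributes +697.78 cm⁴
  hole: d = 1.7842 cm → contributes −5.0892 cm⁴
Total I = 907.01 cm⁴.

I_xx ≈ 907 cm⁴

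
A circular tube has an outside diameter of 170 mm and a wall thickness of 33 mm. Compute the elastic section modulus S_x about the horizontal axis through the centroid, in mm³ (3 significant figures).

Break the section into simple shapes (no overlaps), measuring from the bottom-left corner of the bounding box.
Outer circle: ⌀170, A = 22 698 mm², y = 85 mm, Ī = 40 998 275 mm⁴.
Bore (subtracted): ⌀104, A = 8494.9 mm², y = 85 mm, Ī = 5 742 530 mm⁴.
By symmetry the centroid is at mid-height, ȳ = 85 mm.
All pieces are centred on the horizontal axis through the centroid, so I = ΣĪ (holes subtracted) = 35 255 745 mm⁴.
Extreme fibre distance c = 85 mm; S = I/c = 414 773 mm³.

S_x ≈ 4.15 × 10⁵ mm³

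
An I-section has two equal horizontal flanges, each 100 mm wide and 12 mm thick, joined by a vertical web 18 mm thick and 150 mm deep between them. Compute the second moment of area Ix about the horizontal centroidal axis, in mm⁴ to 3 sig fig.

Ix ≈ 2.08 × 10⁷ mm⁴

Decompose the section into non-overlapping parts with the origin at the bottom-left of its bounding rectangle.
Bottom flange: 100 × 12, A = 1 200 mm², y = 6 mm, Ī = 14 400 mm⁴.
Web: 18 × 150, A = 2 700 mm², y = 87 mm, Ī = 5 062 500 mm⁴.
Top flange: 100 × 12, A = 1 200 mm², y = 168 mm, Ī = 14 400 mm⁴.
By symmetry the centroid is at mid-height, ȳ = 87 mm.
Transfer each piece to the horizontal centroidal axis using Ī + A·d² with d = y − 87:
  bottom flange: d = -81 mm → contributes +7 887 600 mm⁴
  web: d = 0 mm → contributes +5 062 500 mm⁴
  top flange: d = 81 mm → contributes +7 887 600 mm⁴
Total I = 20 837 700 mm⁴.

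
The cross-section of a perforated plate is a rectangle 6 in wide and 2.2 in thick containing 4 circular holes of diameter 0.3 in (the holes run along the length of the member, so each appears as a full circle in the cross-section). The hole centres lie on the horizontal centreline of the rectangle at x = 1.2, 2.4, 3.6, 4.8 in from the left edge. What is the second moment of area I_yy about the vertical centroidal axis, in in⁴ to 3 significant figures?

Treat the section as a set of non-overlapping primitives; coordinates are from the bounding-box lower-left.
Plate: 6 × 2.2, A = 13.2 in², x = 3 in, Ī = 39.6 in⁴.
Hole 1 (subtracted): ⌀0.3, A = 0.070686 in², x = 1.2 in, Ī = 0.00039761 in⁴.
Hole 2 (subtracted): ⌀0.3, A = 0.070686 in², x = 2.4 in, Ī = 0.00039761 in⁴.
Hole 3 (subtracted): ⌀0.3, A = 0.070686 in², x = 3.6 in, Ī = 0.00039761 in⁴.
Hole 4 (subtracted): ⌀0.3, A = 0.070686 in², x = 4.8 in, Ī = 0.00039761 in⁴.
By symmetry the centroid is at mid-width, x̄ = 3 in.
Transfer each piece to the vertical centroidal axis using Ī + A·d² with d = x − 3:
  plate: d = 0 in → contributes +39.6 in⁴
  hole 1: d = -1.8 in → contributes −0.22942 in⁴
  hole 2: d = -0.6 in → contributes −0.025845 in⁴
  hole 3: d = 0.6 in → contributes −0.025845 in⁴
  hole 4: d = 1.8 in → contributes −0.22942 in⁴
Total I = 39.089 in⁴.

I_yy ≈ 39.1 in⁴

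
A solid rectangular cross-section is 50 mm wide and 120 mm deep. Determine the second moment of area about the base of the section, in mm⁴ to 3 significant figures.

I_base ≈ 2.88 × 10⁷ mm⁴

The section: 50 × 120, A = 6 000 mm², y = 60 mm, Ī = 7 200 000 mm⁴.
Transfer it to the bottom edge using Ī + A·d² with d = y − 0:
  the section: d = 60 mm → contributes +28 800 000 mm⁴
Total I = 28 800 000 mm⁴.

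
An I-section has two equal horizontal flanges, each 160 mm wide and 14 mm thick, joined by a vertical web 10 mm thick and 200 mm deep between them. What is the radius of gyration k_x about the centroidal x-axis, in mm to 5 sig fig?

k_x ≈ 94.633 mm

Treat the section as a set of non-overlapping primitives; coordinates are from the bounding-box lower-left.
Bottom flange: 160 × 14, A = 2 240 mm², y = 7 mm, Ī = 36586.67 mm⁴.
Web: 10 × 200, A = 2 000 mm², y = 114 mm, Ī = 6 666 667 mm⁴.
Top flange: 160 × 14, A = 2 240 mm², y = 221 mm, Ī = 36586.67 mm⁴.
By symmetry the centroid is at mid-height, ȳ = 114 mm.
Transfer each piece to the centroidal x-axis using Ī + A·d² with d = y − 114:
  bottom flange: d = -107 mm → contributes +25 682 347 mm⁴
  web: d = 0 mm → contributes +6 666 667 mm⁴
  top flange: d = 107 mm → contributes +25 682 347 mm⁴
Total I = 58 031 360 mm⁴.
Radius of gyration: k = √(I/A) = √(58 031 360 / 6 480) = 94.63328 mm.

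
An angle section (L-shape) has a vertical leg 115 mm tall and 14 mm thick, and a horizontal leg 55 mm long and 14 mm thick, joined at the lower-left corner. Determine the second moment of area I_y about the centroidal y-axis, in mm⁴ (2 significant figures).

I_y ≈ 4.3 × 10⁵ mm⁴

Decompose the section into non-overlapping parts with the origin at the bottom-left of its bounding rectangle.
Vertical leg: 14 × 115, A = 1 610 mm², x = 7 mm, Ī = 26 297 mm⁴.
Horizontal leg (remainder): 41 × 14, A = 574 mm², x = 34.5 mm, Ī = 80 408 mm⁴.
Centroid: x̄ = ΣA·x / ΣA = 14.23 mm.
Transfer each piece to the centroidal y-axis using Ī + A·d² with d = x − 14.23:
  vertical leg: d = -7.228 mm → contributes +110 399 mm⁴
  horizontal leg (remainder): d = 20.27 mm → contributes +316 306 mm⁴
Total I = 426 705 mm⁴.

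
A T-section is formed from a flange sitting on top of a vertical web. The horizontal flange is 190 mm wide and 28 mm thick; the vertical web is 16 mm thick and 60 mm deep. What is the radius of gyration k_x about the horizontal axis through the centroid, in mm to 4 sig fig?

k_x ≈ 18.76 mm

Decompose the section into non-overlapping parts with the origin at the bottom-left of its bounding rectangle.
Flange: 190 × 28, A = 5 320 mm², y = 74 mm, Ī = 347 573 mm⁴.
Web: 16 × 60, A = 960 mm², y = 30 mm, Ī = 288 000 mm⁴.
Centroid: ȳ = ΣA·y / ΣA = 67.2739 mm.
Transfer each piece to the horizontal axis through the centroid using Ī + A·d² with d = y − 67.2739:
  flange: d = 6.72611 mm → contributes +588 253 mm⁴
  web: d = -37.2739 mm → contributes +1 621 769 mm⁴
Total I = 2 210 022 mm⁴.
Radius of gyration: k = √(I/A) = √(2 210 022 / 6 280) = 18.7594 mm.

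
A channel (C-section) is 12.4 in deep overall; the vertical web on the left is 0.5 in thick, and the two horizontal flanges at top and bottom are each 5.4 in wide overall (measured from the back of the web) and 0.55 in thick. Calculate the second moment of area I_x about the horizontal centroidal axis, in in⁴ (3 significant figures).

I_x ≈ 269 in⁴

Split into non-overlapping primitives; take the origin at the lower-left of the bounding box.
Web: 0.5 × 12.4, A = 6.2 in², y = 6.2 in, Ī = 79.443 in⁴.
Top flange (beyond web): 4.9 × 0.55, A = 2.695 in², y = 12.125 in, Ī = 0.067936 in⁴.
Bottom flange (beyond web): 4.9 × 0.55, A = 2.695 in², y = 0.275 in, Ī = 0.067936 in⁴.
By symmetry the centroid is at mid-height, ȳ = 6.2 in.
Transfer each piece to the horizontal centroidal axis using Ī + A·d² with d = y − 6.2:
  web: d = 0 in → contributes +79.443 in⁴
  top flange (beyond web): d = 5.925 in → contributes +94.678 in⁴
  bottom flange (beyond web): d = -5.925 in → contributes +94.678 in⁴
Total I = 268.8 in⁴.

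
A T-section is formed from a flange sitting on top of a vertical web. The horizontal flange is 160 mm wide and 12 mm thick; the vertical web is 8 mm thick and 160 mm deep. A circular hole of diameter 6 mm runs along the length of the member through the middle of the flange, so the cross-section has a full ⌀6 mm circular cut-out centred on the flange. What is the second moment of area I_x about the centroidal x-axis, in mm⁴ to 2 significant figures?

I_x ≈ 8.4 × 10⁶ mm⁴

Break the section into simple shapes (no overlaps), measuring from the bottom-left corner of the bounding box.
Flange: 160 × 12, A = 1 920 mm², y = 166 mm, Ī = 23 040 mm⁴.
Web: 8 × 160, A = 1 280 mm², y = 80 mm, Ī = 2 730 667 mm⁴.
Hole (subtracted): ⌀6, A = 28.27 mm², y = 166 mm, Ī = 63.62 mm⁴.
Centroid: ȳ = ΣA·y / ΣA = 131.3 mm.
Transfer each piece to the centroidal x-axis using Ī + A·d² with d = y − 131.3:
  flange: d = 34.71 mm → contributes +2 335 780 mm⁴
  web: d = -51.29 mm → contributes +6 098 355 mm⁴
  hole: d = 34.71 mm → contributes −34 122 mm⁴
Total I = 8 400 014 mm⁴.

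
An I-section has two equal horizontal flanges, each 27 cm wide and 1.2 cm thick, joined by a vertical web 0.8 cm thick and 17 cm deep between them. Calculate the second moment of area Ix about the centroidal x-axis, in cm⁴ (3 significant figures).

Ix ≈ 5700 cm⁴

Treat the section as a set of non-overlapping primitives; coordinates are from the bounding-box lower-left.
Bottom flange: 27 × 1.2, A = 32.4 cm², y = 0.6 cm, Ī = 3.888 cm⁴.
Web: 0.8 × 17, A = 13.6 cm², y = 9.7 cm, Ī = 327.53 cm⁴.
Top flange: 27 × 1.2, A = 32.4 cm², y = 18.8 cm, Ī = 3.888 cm⁴.
By symmetry the centroid is at mid-height, ȳ = 9.7 cm.
Transfer each piece to the centroidal x-axis using Ī + A·d² with d = y − 9.7:
  bottom flange: d = -9.1 cm → contributes +2686.9 cm⁴
  web: d = 0 cm → contributes +327.53 cm⁴
  top flange: d = 9.1 cm → contributes +2686.9 cm⁴
Total I = 5701.4 cm⁴.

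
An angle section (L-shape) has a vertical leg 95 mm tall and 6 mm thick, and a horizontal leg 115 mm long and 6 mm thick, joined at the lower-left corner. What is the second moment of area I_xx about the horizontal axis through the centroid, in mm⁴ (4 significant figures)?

Split into non-overlapping primitives; take the origin at the lower-left of the bounding box.
Vertical leg: 6 × 95, A = 570 mm², y = 47.5 mm, Ī = 428 688 mm⁴.
Horizontal leg (remainder): 109 × 6, A = 654 mm², y = 3 mm, Ī = 1 962 mm⁴.
Centroid: ȳ = ΣA·y / ΣA = 23.723 mm.
Transfer each piece to the horizontal axis through the centroid using Ī + A·d² with d = y − 23.723:
  vertical leg: d = 23.777 mm → contributes +750 934 mm⁴
  horizontal leg (remainder): d = -20.723 mm → contributes +282 819 mm⁴
Total I = 1 033 752 mm⁴.

I_xx ≈ 1.034 × 10⁶ mm⁴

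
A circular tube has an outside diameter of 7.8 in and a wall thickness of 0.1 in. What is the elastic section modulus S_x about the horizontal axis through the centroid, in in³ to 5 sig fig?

Break the section into simple shapes (no overlaps), measuring from the bottom-left corner of the bounding box.
Outer circle: ⌀7.8, A = 47.78362 in², y = 3.9 in, Ī = 181.6972 in⁴.
Bore (subtracted): ⌀7.6, A = 45.3646 in², y = 3.9 in, Ī = 163.7662 in⁴.
By symmetry the centroid is at mid-height, ȳ = 3.9 in.
All pieces are centred on the horizontal axis through the centroid, so I = ΣĪ (holes subtracted) = 17.93103 in⁴.
Extreme fibre distance c = 3.9 in; S = I/c = 4.597701 in³.

S_x ≈ 4.5977 in³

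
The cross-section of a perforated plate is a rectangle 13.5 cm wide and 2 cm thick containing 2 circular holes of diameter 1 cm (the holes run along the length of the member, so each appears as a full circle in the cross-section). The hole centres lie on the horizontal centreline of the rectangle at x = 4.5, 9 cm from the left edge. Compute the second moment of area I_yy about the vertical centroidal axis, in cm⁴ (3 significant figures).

I_yy ≈ 402 cm⁴

Decompose the section into non-overlapping parts with the origin at the bottom-left of its bounding rectangle.
Plate: 13.5 × 2, A = 27 cm², x = 6.75 cm, Ī = 410.06 cm⁴.
Hole 1 (subtracted): ⌀1, A = 0.7854 cm², x = 4.5 cm, Ī = 0.049087 cm⁴.
Hole 2 (subtracted): ⌀1, A = 0.7854 cm², x = 9 cm, Ī = 0.049087 cm⁴.
By symmetry the centroid is at mid-width, x̄ = 6.75 cm.
Transfer each piece to the vertical centroidal axis using Ī + A·d² with d = x − 6.75:
  plate: d = 0 cm → contributes +410.06 cm⁴
  hole 1: d = -2.25 cm → contributes −4.0252 cm⁴
  hole 2: d = 2.25 cm → contributes −4.0252 cm⁴
Total I = 402.01 cm⁴.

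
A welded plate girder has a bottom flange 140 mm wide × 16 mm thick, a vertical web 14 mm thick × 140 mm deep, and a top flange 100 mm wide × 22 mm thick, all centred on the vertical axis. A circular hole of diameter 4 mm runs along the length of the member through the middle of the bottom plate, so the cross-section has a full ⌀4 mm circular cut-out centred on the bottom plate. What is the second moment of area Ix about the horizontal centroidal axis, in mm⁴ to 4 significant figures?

Ix ≈ 3.132 × 10⁷ mm⁴

Split into non-overlapping primitives; take the origin at the lower-left of the bounding box.
Bottom plate: 140 × 16, A = 2 240 mm², y = 8 mm, Ī = 47786.7 mm⁴.
Web plate: 14 × 140, A = 1 960 mm², y = 86 mm, Ī = 3 201 333 mm⁴.
Top plate: 100 × 22, A = 2 200 mm², y = 167 mm, Ī = 88733.3 mm⁴.
Hole (subtracted): ⌀4, A = 12.5664 mm², y = 8 mm, Ī = 12.5664 mm⁴.
Centroid: ȳ = ΣA·y / ΣA = 86.6983 mm.
Transfer each piece to the horizontal centroidal axis using Ī + A·d² with d = y − 86.6983:
  bottom plate: d = -78.6983 mm → contributes +13 921 044 mm⁴
  web plate: d = -0.698274 mm → contributes +3 202 289 mm⁴
  top plate: d = 80.3017 mm → contributes +14 275 141 mm⁴
  hole: d = -78.6983 mm → contributes −77841.4 mm⁴
Total I = 31 320 633 mm⁴.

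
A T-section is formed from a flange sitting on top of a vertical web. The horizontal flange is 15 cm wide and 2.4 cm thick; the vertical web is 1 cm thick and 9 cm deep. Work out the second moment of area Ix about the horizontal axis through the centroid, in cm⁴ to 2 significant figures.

Ix ≈ 310 cm⁴

Break the section into simple shapes (no overlaps), measuring from the bottom-left corner of the bounding box.
Flange: 15 × 2.4, A = 36 cm², y = 10.2 cm, Ī = 17.28 cm⁴.
Web: 1 × 9, A = 9 cm², y = 4.5 cm, Ī = 60.75 cm⁴.
Centroid: ȳ = ΣA·y / ΣA = 9.06 cm.
Transfer each piece to the horizontal axis through the centroid using Ī + A·d² with d = y − 9.06:
  flange: d = 1.14 cm → contributes +64.07 cm⁴
  web: d = -4.56 cm → contributes +247.9 cm⁴
Total I = 312 cm⁴.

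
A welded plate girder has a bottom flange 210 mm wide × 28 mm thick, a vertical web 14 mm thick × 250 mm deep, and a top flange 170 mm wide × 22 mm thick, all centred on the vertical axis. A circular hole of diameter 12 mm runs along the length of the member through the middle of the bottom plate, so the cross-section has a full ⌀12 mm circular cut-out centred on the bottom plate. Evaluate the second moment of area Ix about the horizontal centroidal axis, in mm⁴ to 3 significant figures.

Break the section into simple shapes (no overlaps), measuring from the bottom-left corner of the bounding box.
Bottom plate: 210 × 28, A = 5 880 mm², y = 14 mm, Ī = 384 160 mm⁴.
Web plate: 14 × 250, A = 3 500 mm², y = 153 mm, Ī = 18 229 167 mm⁴.
Top plate: 170 × 22, A = 3 740 mm², y = 289 mm, Ī = 150 847 mm⁴.
Hole (subtracted): ⌀12, A = 113.1 mm², y = 14 mm, Ī = 1017.9 mm⁴.
Centroid: ȳ = ΣA·y / ΣA = 130.48 mm.
Transfer each piece to the horizontal centroidal axis using Ī + A·d² with d = y − 130.48:
  bottom plate: d = -116.48 mm → contributes +80 156 955 mm⁴
  web plate: d = 22.523 mm → contributes +20 004 727 mm⁴
  top plate: d = 158.52 mm → contributes +94 135 788 mm⁴
  hole: d = -116.48 mm → contributes −1 535 387 mm⁴
Total I = 192 762 083 mm⁴.

Ix ≈ 1.93 × 10⁸ mm⁴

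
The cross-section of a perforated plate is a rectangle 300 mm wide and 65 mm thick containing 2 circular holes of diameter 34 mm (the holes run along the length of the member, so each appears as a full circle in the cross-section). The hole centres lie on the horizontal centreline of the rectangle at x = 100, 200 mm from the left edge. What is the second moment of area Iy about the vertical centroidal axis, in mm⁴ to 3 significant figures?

Split into non-overlapping primitives; take the origin at the lower-left of the bounding box.
Plate: 300 × 65, A = 19 500 mm², x = 150 mm, Ī = 146 250 000 mm⁴.
Hole 1 (subtracted): ⌀34, A = 907.92 mm², x = 100 mm, Ī = 65 597 mm⁴.
Hole 2 (subtracted): ⌀34, A = 907.92 mm², x = 200 mm, Ī = 65 597 mm⁴.
By symmetry the centroid is at mid-width, x̄ = 150 mm.
Transfer each piece to the vertical centroidal axis using Ī + A·d² with d = x − 150:
  plate: d = 0 mm → contributes +146 250 000 mm⁴
  hole 1: d = -50 mm → contributes −2 335 398 mm⁴
  hole 2: d = 50 mm → contributes −2 335 398 mm⁴
Total I = 141 579 204 mm⁴.

Iy ≈ 1.42 × 10⁸ mm⁴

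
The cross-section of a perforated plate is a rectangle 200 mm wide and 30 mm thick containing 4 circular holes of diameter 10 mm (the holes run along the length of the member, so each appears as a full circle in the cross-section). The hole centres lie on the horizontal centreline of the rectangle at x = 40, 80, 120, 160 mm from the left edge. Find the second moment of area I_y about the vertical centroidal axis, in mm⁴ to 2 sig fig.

I_y ≈ 1.9 × 10⁷ mm⁴

Break the section into simple shapes (no overlaps), measuring from the bottom-left corner of the bounding box.
Plate: 200 × 30, A = 6 000 mm², x = 100 mm, Ī = 20 000 000 mm⁴.
Hole 1 (subtracted): ⌀10, A = 78.54 mm², x = 40 mm, Ī = 490.9 mm⁴.
Hole 2 (subtracted): ⌀10, A = 78.54 mm², x = 80 mm, Ī = 490.9 mm⁴.
Hole 3 (subtracted): ⌀10, A = 78.54 mm², x = 120 mm, Ī = 490.9 mm⁴.
Hole 4 (subtracted): ⌀10, A = 78.54 mm², x = 160 mm, Ī = 490.9 mm⁴.
By symmetry the centroid is at mid-width, x̄ = 100 mm.
Transfer each piece to the vertical centroidal axis using Ī + A·d² with d = x − 100:
  plate: d = 0 mm → contributes +20 000 000 mm⁴
  hole 1: d = -60 mm → contributes −283 234 mm⁴
  hole 2: d = -20 mm → contributes −31 907 mm⁴
  hole 3: d = 20 mm → contributes −31 907 mm⁴
  hole 4: d = 60 mm → contributes −283 234 mm⁴
Total I = 19 369 718 mm⁴.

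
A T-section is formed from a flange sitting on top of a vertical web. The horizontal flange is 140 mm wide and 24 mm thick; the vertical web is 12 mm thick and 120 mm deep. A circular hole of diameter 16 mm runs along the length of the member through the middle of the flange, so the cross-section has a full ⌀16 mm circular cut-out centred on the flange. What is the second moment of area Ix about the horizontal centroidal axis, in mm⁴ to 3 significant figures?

Decompose the section into non-overlapping parts with the origin at the bottom-left of its bounding rectangle.
Flange: 140 × 24, A = 3 360 mm², y = 132 mm, Ī = 161 280 mm⁴.
Web: 12 × 120, A = 1 440 mm², y = 60 mm, Ī = 1 728 000 mm⁴.
Hole (subtracted): ⌀16, A = 201.06 mm², y = 132 mm, Ī = 3 217 mm⁴.
Centroid: ȳ = ΣA·y / ΣA = 109.46 mm.
Transfer each piece to the horizontal centroidal axis using Ī + A·d² with d = y − 109.46:
  flange: d = 22.544 mm → contributes +1 868 990 mm⁴
  web: d = -49.456 mm → contributes +5 250 042 mm⁴
  hole: d = 22.544 mm → contributes −105 406 mm⁴
Total I = 7 013 626 mm⁴.

Ix ≈ 7.01 × 10⁶ mm⁴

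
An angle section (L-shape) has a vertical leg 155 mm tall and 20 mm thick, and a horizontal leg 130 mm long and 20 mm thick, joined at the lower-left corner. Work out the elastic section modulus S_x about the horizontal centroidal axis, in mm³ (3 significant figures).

S_x ≈ 1.15 × 10⁵ mm³

Decompose the section into non-overlapping parts with the origin at the bottom-left of its bounding rectangle.
Vertical leg: 20 × 155, A = 3 100 mm², y = 77.5 mm, Ī = 6 206 458 mm⁴.
Horizontal leg (remainder): 110 × 20, A = 2 200 mm², y = 10 mm, Ī = 73 333 mm⁴.
Centroid: ȳ = ΣA·y / ΣA = 49.481 mm.
Transfer each piece to the horizontal centroidal axis using Ī + A·d² with d = y − 49.481:
  vertical leg: d = 28.019 mm → contributes +8 640 135 mm⁴
  horizontal leg (remainder): d = -39.481 mm → contributes +3 502 605 mm⁴
Total I = 12 142 740 mm⁴.
Extreme fibre distance c = 105.52 mm; S = I/c = 115 076 mm³.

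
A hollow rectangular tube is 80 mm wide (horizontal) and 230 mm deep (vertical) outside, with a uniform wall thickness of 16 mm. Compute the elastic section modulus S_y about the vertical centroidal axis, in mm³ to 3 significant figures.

Split into non-overlapping primitives; take the origin at the lower-left of the bounding box.
Outer rectangle: 80 × 230, A = 18 400 mm², x = 40 mm, Ī = 9 813 333 mm⁴.
Inner void (subtracted): 48 × 198, A = 9 504 mm², x = 40 mm, Ī = 1 824 768 mm⁴.
By symmetry the centroid is at mid-width, x̄ = 40 mm.
All pieces are centred on the vertical centroidal axis, so I = ΣĪ (holes subtracted) = 7 988 565 mm⁴.
Extreme fibre distance c = 40 mm; S = I/c = 199 714 mm³.

S_y ≈ 2.00 × 10⁵ mm³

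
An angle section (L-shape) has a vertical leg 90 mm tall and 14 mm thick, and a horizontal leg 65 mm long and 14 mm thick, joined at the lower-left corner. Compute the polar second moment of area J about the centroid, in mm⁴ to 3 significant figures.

Break the section into simple shapes (no overlaps), measuring from the bottom-left corner of the bounding box.
Vertical leg: 14 × 90, A = 1 260 mm², y = 45 mm, Ī = 850 500 mm⁴.
Horizontal leg (remainder): 51 × 14, A = 714 mm², y = 7 mm, Ī = 11 662 mm⁴.
Centroid: ȳ = ΣA·y / ΣA = 31.255 mm.
Transfer each piece to the centroidal x-axis using Ī + A·d² with d = y − 31.255:
  vertical leg: d = 13.745 mm → contributes +1 088 534 mm⁴
  horizontal leg (remainder): d = -24.255 mm → contributes +431 723 mm⁴
Total I = 1 520 257 mm⁴.
For the y-axis: x̄ = 18.755 mm.
Repeating about the centroidal y-axis gives I_y = 656 720 mm⁴.
Polar second moment: J = I_x + I_y = 2 176 977 mm⁴.

J ≈ 2.18 × 10⁶ mm⁴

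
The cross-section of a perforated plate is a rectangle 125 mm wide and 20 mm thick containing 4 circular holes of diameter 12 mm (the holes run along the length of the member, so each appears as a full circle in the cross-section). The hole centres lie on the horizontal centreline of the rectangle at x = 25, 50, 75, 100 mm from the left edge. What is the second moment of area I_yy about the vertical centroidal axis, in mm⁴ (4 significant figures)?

I_yy ≈ 2.898 × 10⁶ mm⁴

Treat the section as a set of non-overlapping primitives; coordinates are from the bounding-box lower-left.
Plate: 125 × 20, A = 2 500 mm², x = 62.5 mm, Ī = 3 255 208 mm⁴.
Hole 1 (subtracted): ⌀12, A = 113.097 mm², x = 25 mm, Ī = 1017.88 mm⁴.
Hole 2 (subtracted): ⌀12, A = 113.097 mm², x = 50 mm, Ī = 1017.88 mm⁴.
Hole 3 (subtracted): ⌀12, A = 113.097 mm², x = 75 mm, Ī = 1017.88 mm⁴.
Hole 4 (subtracted): ⌀12, A = 113.097 mm², x = 100 mm, Ī = 1017.88 mm⁴.
By symmetry the centroid is at mid-width, x̄ = 62.5 mm.
Transfer each piece to the vertical centroidal axis using Ī + A·d² with d = x − 62.5:
  plate: d = 0 mm → contributes +3 255 208 mm⁴
  hole 1: d = -37.5 mm → contributes −160 061 mm⁴
  hole 2: d = -12.5 mm → contributes −18689.3 mm⁴
  hole 3: d = 12.5 mm → contributes −18689.3 mm⁴
  hole 4: d = 37.5 mm → contributes −160 061 mm⁴
Total I = 2 897 708 mm⁴.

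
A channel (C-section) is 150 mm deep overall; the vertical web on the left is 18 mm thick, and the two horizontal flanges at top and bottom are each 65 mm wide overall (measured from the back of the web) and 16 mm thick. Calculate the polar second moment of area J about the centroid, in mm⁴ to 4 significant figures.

Split into non-overlapping primitives; take the origin at the lower-left of the bounding box.
Web: 18 × 150, A = 2 700 mm², y = 75 mm, Ī = 5 062 500 mm⁴.
Top flange (beyond web): 47 × 16, A = 752 mm², y = 142 mm, Ī = 16042.7 mm⁴.
Bottom flange (beyond web): 47 × 16, A = 752 mm², y = 8 mm, Ī = 16042.7 mm⁴.
By symmetry the centroid is at mid-height, ȳ = 75 mm.
Transfer each piece to the centroidal x-axis using Ī + A·d² with d = y − 75:
  web: d = 0 mm → contributes +5 062 500 mm⁴
  top flange (beyond web): d = 67 mm → contributes +3 391 771 mm⁴
  bottom flange (beyond web): d = -67 mm → contributes +3 391 771 mm⁴
Total I = 11 846 041 mm⁴.
For the y-axis: x̄ = 20.627 mm.
Repeating about the centroidal y-axis gives I_y = 1 370 033 mm⁴.
Polar second moment: J = I_x + I_y = 13 216 074 mm⁴.

J ≈ 1.322 × 10⁷ mm⁴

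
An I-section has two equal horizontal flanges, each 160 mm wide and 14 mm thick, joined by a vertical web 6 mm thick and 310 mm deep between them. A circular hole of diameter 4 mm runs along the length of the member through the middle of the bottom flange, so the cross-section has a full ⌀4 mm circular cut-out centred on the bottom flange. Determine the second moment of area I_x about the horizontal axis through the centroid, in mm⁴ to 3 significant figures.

I_x ≈ 1.32 × 10⁸ mm⁴

Treat the section as a set of non-overlapping primitives; coordinates are from the bounding-box lower-left.
Bottom flange: 160 × 14, A = 2 240 mm², y = 7 mm, Ī = 36 587 mm⁴.
Web: 6 × 310, A = 1 860 mm², y = 169 mm, Ī = 14 895 500 mm⁴.
Top flange: 160 × 14, A = 2 240 mm², y = 331 mm, Ī = 36 587 mm⁴.
Hole (subtracted): ⌀4, A = 12.566 mm², y = 7 mm, Ī = 12.566 mm⁴.
Centroid: ȳ = ΣA·y / ΣA = 169.32 mm.
Transfer each piece to the horizontal axis through the centroid using Ī + A·d² with d = y − 169.32:
  bottom flange: d = -162.32 mm → contributes +59 056 880 mm⁴
  web: d = -0.32173 mm → contributes +14 895 693 mm⁴
  top flange: d = 161.68 mm → contributes +58 589 877 mm⁴
  hole: d = -162.32 mm → contributes −331 116 mm⁴
Total I = 132 211 334 mm⁴.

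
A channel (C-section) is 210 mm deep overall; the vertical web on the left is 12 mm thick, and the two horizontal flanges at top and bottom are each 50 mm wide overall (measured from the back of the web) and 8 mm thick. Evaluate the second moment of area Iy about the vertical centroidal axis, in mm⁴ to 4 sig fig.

Iy ≈ 4.095 × 10⁵ mm⁴

Decompose the section into non-overlapping parts with the origin at the bottom-left of its bounding rectangle.
Web: 12 × 210, A = 2 520 mm², x = 6 mm, Ī = 30 240 mm⁴.
Top flange (beyond web): 38 × 8, A = 304 mm², x = 31 mm, Ī = 36581.3 mm⁴.
Bottom flange (beyond web): 38 × 8, A = 304 mm², x = 31 mm, Ī = 36581.3 mm⁴.
Centroid: x̄ = ΣA·x / ΣA = 10.8593 mm.
Transfer each piece to the vertical centroidal axis using Ī + A·d² with d = x − 10.8593:
  web: d = -4.85934 mm → contributes +89745.1 mm⁴
  top flange (beyond web): d = 20.1407 mm → contributes +159 898 mm⁴
  bottom flange (beyond web): d = 20.1407 mm → contributes +159 898 mm⁴
Total I = 409 541 mm⁴.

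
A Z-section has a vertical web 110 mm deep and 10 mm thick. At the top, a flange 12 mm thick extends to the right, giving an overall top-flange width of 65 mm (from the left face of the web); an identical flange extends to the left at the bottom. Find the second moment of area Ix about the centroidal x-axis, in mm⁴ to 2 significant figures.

Break the section into simple shapes (no overlaps), measuring from the bottom-left corner of the bounding box.
Web: 10 × 110, A = 1 100 mm², y = 55 mm, Ī = 1 109 167 mm⁴.
Top flange (beyond web): 55 × 12, A = 660 mm², y = 104 mm, Ī = 7 920 mm⁴.
Bottom flange (beyond web): 55 × 12, A = 660 mm², y = 6 mm, Ī = 7 920 mm⁴.
Centroid: ȳ = ΣA·y / ΣA = 55 mm.
Transfer each piece to the centroidal x-axis using Ī + A·d² with d = y − 55:
  web: d = 0 mm → contributes +1 109 167 mm⁴
  top flange (beyond web): d = 49 mm → contributes +1 592 580 mm⁴
  bottom flange (beyond web): d = -49 mm → contributes +1 592 580 mm⁴
Total I = 4 294 327 mm⁴.

Ix ≈ 4.3 × 10⁶ mm⁴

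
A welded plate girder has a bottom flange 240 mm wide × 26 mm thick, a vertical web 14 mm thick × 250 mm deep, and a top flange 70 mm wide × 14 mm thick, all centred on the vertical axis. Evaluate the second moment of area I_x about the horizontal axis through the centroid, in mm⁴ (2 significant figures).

I_x ≈ 1.0 × 10⁸ mm⁴

Treat the section as a set of non-overlapping primitives; coordinates are from the bounding-box lower-left.
Bottom plate: 240 × 26, A = 6 240 mm², y = 13 mm, Ī = 351 520 mm⁴.
Web plate: 14 × 250, A = 3 500 mm², y = 151 mm, Ī = 18 229 167 mm⁴.
Top plate: 70 × 14, A = 980 mm², y = 283 mm, Ī = 16 007 mm⁴.
Centroid: ȳ = ΣA·y / ΣA = 82.74 mm.
Transfer each piece to the horizontal axis through the centroid using Ī + A·d² with d = y − 82.74:
  bottom plate: d = -69.74 mm → contributes +30 699 767 mm⁴
  web plate: d = 68.26 mm → contributes +34 537 734 mm⁴
  top plate: d = 200.3 mm → contributes +39 318 462 mm⁴
Total I = 104 555 962 mm⁴.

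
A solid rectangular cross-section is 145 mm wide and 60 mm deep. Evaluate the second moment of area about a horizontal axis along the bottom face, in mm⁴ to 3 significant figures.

The section: 145 × 60, A = 8 700 mm², y = 30 mm, Ī = 2 610 000 mm⁴.
Transfer it to the bottom edge using Ī + A·d² with d = y − 0:
  the section: d = 30 mm → contributes +10 440 000 mm⁴
Total I = 10 440 000 mm⁴.

I_base ≈ 1.04 × 10⁷ mm⁴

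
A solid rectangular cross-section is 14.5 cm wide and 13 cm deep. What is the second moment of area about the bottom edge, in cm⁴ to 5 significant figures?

The section: 14.5 × 13, A = 188.5 cm², y = 6.5 cm, Ī = 2654.708 cm⁴.
Transfer it to the bottom edge using Ī + A·d² with d = y − 0:
  the section: d = 6.5 cm → contributes +10618.83 cm⁴
Total I = 10618.83 cm⁴.

I_base ≈ 1.0619 × 10⁴ cm⁴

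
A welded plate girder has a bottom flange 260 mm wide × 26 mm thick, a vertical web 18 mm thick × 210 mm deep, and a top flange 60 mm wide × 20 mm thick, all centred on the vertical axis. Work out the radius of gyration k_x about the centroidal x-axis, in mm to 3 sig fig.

Decompose the section into non-overlapping parts with the origin at the bottom-left of its bounding rectangle.
Bottom plate: 260 × 26, A = 6 760 mm², y = 13 mm, Ī = 380 813 mm⁴.
Web plate: 18 × 210, A = 3 780 mm², y = 131 mm, Ī = 13 891 500 mm⁴.
Top plate: 60 × 20, A = 1 200 mm², y = 246 mm, Ī = 40 000 mm⁴.
Centroid: ȳ = ΣA·y / ΣA = 74.809 mm.
Transfer each piece to the centroidal x-axis using Ī + A·d² with d = y − 74.809:
  bottom plate: d = -61.809 mm → contributes +26 206 563 mm⁴
  web plate: d = 56.191 mm → contributes +25 826 495 mm⁴
  top plate: d = 171.19 mm → contributes +35 207 548 mm⁴
Total I = 87 240 606 mm⁴.
Radius of gyration: k = √(I/A) = √(87 240 606 / 11 740) = 86.204 mm.

k_x ≈ 86.2 mm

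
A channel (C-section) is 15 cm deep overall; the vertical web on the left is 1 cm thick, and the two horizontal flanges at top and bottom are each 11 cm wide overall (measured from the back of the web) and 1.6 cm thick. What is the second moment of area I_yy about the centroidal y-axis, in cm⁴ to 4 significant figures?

I_yy ≈ 576.9 cm⁴

Split into non-overlapping primitives; take the origin at the lower-left of the bounding box.
Web: 1 × 15, A = 15 cm², x = 0.5 cm, Ī = 1.25 cm⁴.
Top flange (beyond web): 10 × 1.6, A = 16 cm², x = 6 cm, Ī = 133.333 cm⁴.
Bottom flange (beyond web): 10 × 1.6, A = 16 cm², x = 6 cm, Ī = 133.333 cm⁴.
Centroid: x̄ = ΣA·x / ΣA = 4.24468 cm.
Transfer each piece to the centroidal y-axis using Ī + A·d² with d = x − 4.24468:
  web: d = -3.74468 cm → contributes +211.59 cm⁴
  top flange (beyond web): d = 1.75532 cm → contributes +182.632 cm⁴
  bottom flange (beyond web): d = 1.75532 cm → contributes +182.632 cm⁴
Total I = 576.853 cm⁴.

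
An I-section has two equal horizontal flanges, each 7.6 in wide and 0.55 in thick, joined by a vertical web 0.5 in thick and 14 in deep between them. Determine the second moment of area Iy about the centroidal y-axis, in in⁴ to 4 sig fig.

Split into non-overlapping primitives; take the origin at the lower-left of the bounding box.
Bottom flange: 7.6 × 0.55, A = 4.18 in², x = 3.8 in, Ī = 20.1197 in⁴.
Web: 0.5 × 14, A = 7 in², x = 3.8 in, Ī = 0.145833 in⁴.
Top flange: 7.6 × 0.55, A = 4.18 in², x = 3.8 in, Ī = 20.1197 in⁴.
By symmetry the centroid is at mid-width, x̄ = 3.8 in.
All pieces are centred on the centroidal y-axis, so I = ΣĪ = 40.3853 in⁴.

Iy ≈ 40.39 in⁴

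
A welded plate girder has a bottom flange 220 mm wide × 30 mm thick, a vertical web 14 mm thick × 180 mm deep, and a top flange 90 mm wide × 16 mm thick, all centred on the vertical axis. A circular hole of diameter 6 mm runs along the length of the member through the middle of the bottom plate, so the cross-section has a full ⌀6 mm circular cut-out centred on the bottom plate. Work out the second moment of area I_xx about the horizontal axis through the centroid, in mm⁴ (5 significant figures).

Break the section into simple shapes (no overlaps), measuring from the bottom-left corner of the bounding box.
Bottom plate: 220 × 30, A = 6 600 mm², y = 15 mm, Ī = 495 000 mm⁴.
Web plate: 14 × 180, A = 2 520 mm², y = 120 mm, Ī = 6 804 000 mm⁴.
Top plate: 90 × 16, A = 1 440 mm², y = 218 mm, Ī = 30 720 mm⁴.
Hole (subtracted): ⌀6, A = 28.27433 mm², y = 15 mm, Ī = 63.61725 mm⁴.
Centroid: ȳ = ΣA·y / ΣA = 67.88022 mm.
Transfer each piece to the horizontal axis through the centroid using Ī + A·d² with d = y − 67.88022:
  bottom plate: d = -52.88022 mm → contributes +18 950 699 mm⁴
  web plate: d = 52.11978 mm → contributes +13 649 507 mm⁴
  top plate: d = 150.1198 mm → contributes +32 482 484 mm⁴
  hole: d = -52.88022 mm → contributes −79127.65 mm⁴
Total I = 65 003 563 mm⁴.

I_xx ≈ 6.5004 × 10⁷ mm⁴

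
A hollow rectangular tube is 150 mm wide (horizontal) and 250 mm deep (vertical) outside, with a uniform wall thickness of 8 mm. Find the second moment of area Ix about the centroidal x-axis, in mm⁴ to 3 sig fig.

Ix ≈ 5.22 × 10⁷ mm⁴

Break the section into simple shapes (no overlaps), measuring from the bottom-left corner of the bounding box.
Outer rectangle: 150 × 250, A = 37 500 mm², y = 125 mm, Ī = 195 312 500 mm⁴.
Inner void (subtracted): 134 × 234, A = 31 356 mm², y = 125 mm, Ī = 143 077 428 mm⁴.
By symmetry the centroid is at mid-height, ȳ = 125 mm.
All pieces are centred on the centroidal x-axis, so I = ΣĪ (holes subtracted) = 52 235 072 mm⁴.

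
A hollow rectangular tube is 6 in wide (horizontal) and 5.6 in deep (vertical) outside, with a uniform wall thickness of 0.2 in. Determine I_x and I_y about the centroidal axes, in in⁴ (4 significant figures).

Decompose the section into non-overlapping parts with the origin at the bottom-left of its bounding rectangle.
Outer rectangle: 6 × 5.6, A = 33.6 in², y = 2.8 in, Ī = 87.808 in⁴.
Inner void (subtracted): 5.6 × 5.2, A = 29.12 in², y = 2.8 in, Ī = 65.6171 in⁴.
By symmetry the centroid is at mid-height, ȳ = 2.8 in.
All pieces are centred on the centroidal x-axis, so I = ΣĪ (holes subtracted) = 22.1909 in⁴.
Repeating about the centroidal y-axis gives I_y = 24.6997 in⁴.

I_x ≈ 22.19 in⁴, I_y ≈ 24.70 in⁴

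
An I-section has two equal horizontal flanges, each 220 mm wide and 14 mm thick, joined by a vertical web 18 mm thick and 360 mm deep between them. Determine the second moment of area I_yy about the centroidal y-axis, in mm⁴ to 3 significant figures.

I_yy ≈ 2.50 × 10⁷ mm⁴

Break the section into simple shapes (no overlaps), measuring from the bottom-left corner of the bounding box.
Bottom flange: 220 × 14, A = 3 080 mm², x = 110 mm, Ī = 12 422 667 mm⁴.
Web: 18 × 360, A = 6 480 mm², x = 110 mm, Ī = 174 960 mm⁴.
Top flange: 220 × 14, A = 3 080 mm², x = 110 mm, Ī = 12 422 667 mm⁴.
By symmetry the centroid is at mid-width, x̄ = 110 mm.
All pieces are centred on the centroidal y-axis, so I = ΣĪ = 25 020 293 mm⁴.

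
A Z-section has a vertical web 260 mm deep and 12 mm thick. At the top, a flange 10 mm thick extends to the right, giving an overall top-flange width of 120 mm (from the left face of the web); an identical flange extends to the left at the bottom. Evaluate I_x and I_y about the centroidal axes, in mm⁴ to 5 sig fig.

Break the section into simple shapes (no overlaps), measuring from the bottom-left corner of the bounding box.
Web: 12 × 260, A = 3 120 mm², y = 130 mm, Ī = 17 576 000 mm⁴.
Top flange (beyond web): 108 × 10, A = 1 080 mm², y = 255 mm, Ī = 9 000 mm⁴.
Bottom flange (beyond web): 108 × 10, A = 1 080 mm², y = 5 mm, Ī = 9 000 mm⁴.
Centroid: ȳ = ΣA·y / ΣA = 130 mm.
Transfer each piece to the centroidal x-axis using Ī + A·d² with d = y − 130:
  web: d = 0 mm → contributes +17 576 000 mm⁴
  top flange (beyond web): d = 125 mm → contributes +16 884 000 mm⁴
  bottom flange (beyond web): d = -125 mm → contributes +16 884 000 mm⁴
Total I = 51 344 000 mm⁴.
For the y-axis: x̄ = 114 mm.
Repeating about the centroidal y-axis gives I_y = 9 912 960 mm⁴.

I_x ≈ 5.1344 × 10⁷ mm⁴, I_y ≈ 9.9130 × 10⁶ mm⁴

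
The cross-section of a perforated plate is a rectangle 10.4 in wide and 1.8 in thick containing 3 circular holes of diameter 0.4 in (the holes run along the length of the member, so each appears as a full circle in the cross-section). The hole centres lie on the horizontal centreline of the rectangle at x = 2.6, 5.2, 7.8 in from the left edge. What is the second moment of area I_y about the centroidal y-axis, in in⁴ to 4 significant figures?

I_y ≈ 167.0 in⁴

Treat the section as a set of non-overlapping primitives; coordinates are from the bounding-box lower-left.
Plate: 10.4 × 1.8, A = 18.72 in², x = 5.2 in, Ī = 168.73 in⁴.
Hole 1 (subtracted): ⌀0.4, A = 0.125664 in², x = 2.6 in, Ī = 0.00125664 in⁴.
Hole 2 (subtracted): ⌀0.4, A = 0.125664 in², x = 5.2 in, Ī = 0.00125664 in⁴.
Hole 3 (subtracted): ⌀0.4, A = 0.125664 in², x = 7.8 in, Ī = 0.00125664 in⁴.
By symmetry the centroid is at mid-width, x̄ = 5.2 in.
Transfer each piece to the centroidal y-axis using Ī + A·d² with d = x − 5.2:
  plate: d = 0 in → contributes +168.73 in⁴
  hole 1: d = -2.6 in → contributes −0.850743 in⁴
  hole 2: d = 0 in → contributes −0.00125664 in⁴
  hole 3: d = 2.6 in → contributes −0.850743 in⁴
Total I = 167.027 in⁴.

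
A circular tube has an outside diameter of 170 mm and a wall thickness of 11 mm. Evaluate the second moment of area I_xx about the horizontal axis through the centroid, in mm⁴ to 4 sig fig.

Split into non-overlapping primitives; take the origin at the lower-left of the bounding box.
Outer circle: ⌀170, A = 22 698 mm², y = 85 mm, Ī = 40 998 275 mm⁴.
Bore (subtracted): ⌀148, A = 17203.4 mm², y = 85 mm, Ī = 23 551 402 mm⁴.
By symmetry the centroid is at mid-height, ȳ = 85 mm.
All pieces are centred on the horizontal axis through the centroid, so I = ΣĪ (holes subtracted) = 17 446 873 mm⁴.

I_xx ≈ 1.745 × 10⁷ mm⁴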